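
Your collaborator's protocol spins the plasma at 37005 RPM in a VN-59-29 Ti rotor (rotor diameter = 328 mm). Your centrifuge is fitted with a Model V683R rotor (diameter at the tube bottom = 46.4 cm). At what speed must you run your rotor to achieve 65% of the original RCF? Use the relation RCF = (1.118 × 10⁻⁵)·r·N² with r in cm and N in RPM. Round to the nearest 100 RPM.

25100 RPM

Original rotor: r = 328 mm / 2 = 164 mm = 16.4 cm
RCF_original = 1.118 × 10⁻⁵ × 16.4 × (37005)² = 1.118 × 10⁻⁵ × 16.4 × 1,369,370,025 ≈ 251,076.7 × g
Target RCF = 0.65 × 251,076.7 ≈ 163,199.9 × g
Your rotor: r = 46.4 / 2 = 23.2 cm
163,199.9 = 1.118 × 10⁻⁵ × 23.2 × N²
N² = 163,199.9 / (25.9376 × 10⁻⁵) = 629,202,008
N ≈ √629,202,008 ≈ 25,083.9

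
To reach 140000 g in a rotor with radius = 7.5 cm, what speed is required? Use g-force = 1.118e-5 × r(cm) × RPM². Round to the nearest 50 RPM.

40850 RPM

RCF = 1.118 × 10⁻⁵ × r × N²
140,000 = 1.118 × 10⁻⁵ × 7.5 × N²
N² = 140,000 / (8.385 × 10⁻⁵) = 1,669,648,181
N ≈ √1,669,648,181 ≈ 40,861.3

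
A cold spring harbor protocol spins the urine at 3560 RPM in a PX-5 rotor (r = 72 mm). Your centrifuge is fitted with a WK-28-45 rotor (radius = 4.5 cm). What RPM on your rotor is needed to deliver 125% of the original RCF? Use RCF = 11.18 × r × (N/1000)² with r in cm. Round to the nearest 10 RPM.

5030 RPM

Original rotor: r = 72 mm = 7.2 cm
RCF_original = 11.18 × 7.2 × (3.56)² = 11.18 × 7.2 × 12.6736 ≈ 1,020.2 × g
Target RCF = 1.25 × 1,020.2 ≈ 1,275.2 × g
1,275.2 = 11.18 × 4.5 × (N/1000)²
(N/1000)² = 1,275.2 / 50.31 = 25.34685
N = 1000 × √25.34685 ≈ 5,034.6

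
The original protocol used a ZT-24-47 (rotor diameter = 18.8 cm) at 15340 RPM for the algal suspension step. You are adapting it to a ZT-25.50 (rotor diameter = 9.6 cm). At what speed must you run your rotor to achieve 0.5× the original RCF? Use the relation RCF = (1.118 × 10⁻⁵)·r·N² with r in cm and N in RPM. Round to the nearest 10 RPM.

15180 RPM

Original rotor: r = 18.8 / 2 = 9.4 cm
RCF_original = 1.118 × 10⁻⁵ × 9.4 × (15340)² = 1.118 × 10⁻⁵ × 9.4 × 235,315,600 ≈ 24,729.8 × g
Target RCF = 0.5 × 24,729.8 ≈ 12,364.9 × g
Your rotor: r = 9.6 / 2 = 4.8 cm
12,364.9 = 1.118 × 10⁻⁵ × 4.8 × N²
N² = 12,364.9 / (5.3664 × 10⁻⁵) = 230,413,312
N ≈ √230,413,312 ≈ 15,179.4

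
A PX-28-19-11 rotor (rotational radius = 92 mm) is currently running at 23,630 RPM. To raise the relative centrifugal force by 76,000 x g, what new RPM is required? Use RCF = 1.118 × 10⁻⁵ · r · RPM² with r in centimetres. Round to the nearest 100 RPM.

N₂ ≈ 36000 RPM

r = 92 mm = 9.2 cm
Current RCF = 1.118 × 10⁻⁵ × 9.2 × (23630)² = 1.118 × 10⁻⁵ × 9.2 × 558,376,900 ≈ 57,432.4 × g
Target RCF = 57,432.4 + 76,000 = 133,432.4 × g
N² = 133,432.4 / (10.2856 × 10⁻⁵) = 1,297,273,859
N ≈ √1,297,273,859 ≈ 36,017.7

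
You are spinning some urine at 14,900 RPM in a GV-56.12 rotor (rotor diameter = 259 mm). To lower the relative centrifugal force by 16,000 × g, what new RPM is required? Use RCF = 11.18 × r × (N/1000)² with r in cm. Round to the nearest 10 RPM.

N₂ ≈ 10560 RPM

r = 259 mm / 2 = 129.5 mm = 12.95 cm
Current RCF = 11.18 × 12.95 × (14.9)² = 11.18 × 12.95 × 222.01 ≈ 32,142.8 × g
Target RCF = 32,142.8 − 16,000 = 16,142.8 × g
(N/1000)² = 16,142.8 / 144.781 = 111.4981
N = 1000 × √111.4981 ≈ 10,559.3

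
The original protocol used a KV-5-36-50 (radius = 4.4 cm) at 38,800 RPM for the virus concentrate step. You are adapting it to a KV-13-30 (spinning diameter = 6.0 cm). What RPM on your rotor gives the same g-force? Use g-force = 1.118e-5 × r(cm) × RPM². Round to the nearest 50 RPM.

≈ 47000 RPM

RCF_original = 1.118 × 10⁻⁵ × 4.4 × (38800)² = 1.118 × 10⁻⁵ × 4.4 × 1,505,440,000 ≈ 74,055.6 × g
Your rotor: r = 6.0 / 2 = 3 cm
74,055.6 = 1.118 × 10⁻⁵ × 3 × N²
N² = 74,055.6 / (3.354 × 10⁻⁵) = 2,207,978,533
N ≈ √2,207,978,533 ≈ 46,989.1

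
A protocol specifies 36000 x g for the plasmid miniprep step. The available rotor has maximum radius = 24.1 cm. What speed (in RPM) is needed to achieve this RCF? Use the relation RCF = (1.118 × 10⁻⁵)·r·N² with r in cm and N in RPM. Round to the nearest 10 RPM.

36,000 = 1.118 × 10⁻⁵ × 24.1 × N²
N² = 36,000 / (26.9438 × 10⁻⁵) = 133,611,443
N ≈ √133,611,443 ≈ 11,559.0

N ≈ 11560 RPM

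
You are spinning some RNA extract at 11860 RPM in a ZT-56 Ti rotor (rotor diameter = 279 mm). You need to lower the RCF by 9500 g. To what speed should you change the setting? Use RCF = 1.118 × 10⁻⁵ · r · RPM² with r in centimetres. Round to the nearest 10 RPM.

r = 279 mm / 2 = 139.5 mm = 13.95 cm
Current RCF = 1.118 × 10⁻⁵ × 13.95 × (11860)² = 1.118 × 10⁻⁵ × 13.95 × 140,659,600 ≈ 21,937.4 × g
Target RCF = 21,937.4 − 9,500 = 12,437.4 × g
N² = 12,437.4 / (15.5961 × 10⁻⁵) = 79,746,860
N ≈ √79,746,860 ≈ 8,930.1

8930 RPM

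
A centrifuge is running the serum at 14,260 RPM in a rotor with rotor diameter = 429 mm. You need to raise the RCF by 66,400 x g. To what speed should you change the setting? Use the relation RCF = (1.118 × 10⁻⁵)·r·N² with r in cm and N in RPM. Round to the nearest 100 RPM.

r = 429 mm / 2 = 214.5 mm = 21.45 cm
Current RCF = 1.118 × 10⁻⁵ × 21.45 × (14260)² = 1.118 × 10⁻⁵ × 21.45 × 203,347,600 ≈ 48,765 × g
Target RCF = 48,765 + 66,400 = 115,165 × g
N² = 115,165 / (23.9811 × 10⁻⁵) = 480,232,350
N ≈ √480,232,350 ≈ 21,914.2

21900 RPM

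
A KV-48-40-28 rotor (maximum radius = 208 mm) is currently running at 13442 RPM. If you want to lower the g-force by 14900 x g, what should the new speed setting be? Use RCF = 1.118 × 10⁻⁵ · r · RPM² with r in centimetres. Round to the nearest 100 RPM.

≈ 10800 RPM

r = 208 mm = 20.8 cm
Current RCF = 1.118 × 10⁻⁵ × 20.8 × (13442)² = 1.118 × 10⁻⁵ × 20.8 × 180,687,364 ≈ 42,017.8 × g
Target RCF = 42,017.8 − 14,900 = 27,117.8 × g
N² = 27,117.8 / (23.2544 × 10⁻⁵) = 116,613,630
N ≈ √116,613,630 ≈ 10,798.8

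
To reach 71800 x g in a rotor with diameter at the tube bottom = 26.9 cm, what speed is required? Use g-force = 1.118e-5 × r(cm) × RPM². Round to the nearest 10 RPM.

N ≈ 21850 RPM

r = 26.9 / 2 = 13.45 cm
RCF = 1.118 × 10⁻⁵ × r × N²
71,800 = 1.118 × 10⁻⁵ × 13.45 × N²
N² = 71,800 / (15.0371 × 10⁻⁵) = 477,485,685
N ≈ √477,485,685 ≈ 21,851.4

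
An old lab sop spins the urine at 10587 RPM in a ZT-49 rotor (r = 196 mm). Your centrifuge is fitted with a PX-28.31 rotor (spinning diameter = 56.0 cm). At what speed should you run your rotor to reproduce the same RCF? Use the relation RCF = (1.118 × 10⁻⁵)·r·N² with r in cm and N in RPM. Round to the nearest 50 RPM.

8850 RPM

Original rotor: r = 196 mm = 19.6 cm
RCF = 1.118 × 10⁻⁵ × r × N²
RCF_original = 1.118 × 10⁻⁵ × 19.6 × (10587)² = 1.118 × 10⁻⁵ × 19.6 × 112,084,569 ≈ 24,560.9 × g
Your rotor: r = 56.0 / 2 = 28 cm
24,560.9 = 1.118 × 10⁻⁵ × 28 × N²
N² = 24,560.9 / (31.304 × 10⁻⁵) = 78,459,302
N ≈ √78,459,302 ≈ 8,857.7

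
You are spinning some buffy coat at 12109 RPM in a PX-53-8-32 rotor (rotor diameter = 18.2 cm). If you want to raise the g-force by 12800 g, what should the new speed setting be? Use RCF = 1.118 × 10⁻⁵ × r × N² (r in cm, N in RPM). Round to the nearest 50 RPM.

r = 18.2 / 2 = 9.1 cm
Current RCF = 1.118 × 10⁻⁵ × 9.1 × (12109)² = 1.118 × 10⁻⁵ × 9.1 × 146,627,881 ≈ 14,917.6 × g
Target RCF = 14,917.6 + 12,800 = 27,717.6 × g
N² = 27,717.6 / (10.1738 × 10⁻⁵) = 272,440,976
N ≈ √272,440,976 ≈ 16,505.8

≈ 16500 RPM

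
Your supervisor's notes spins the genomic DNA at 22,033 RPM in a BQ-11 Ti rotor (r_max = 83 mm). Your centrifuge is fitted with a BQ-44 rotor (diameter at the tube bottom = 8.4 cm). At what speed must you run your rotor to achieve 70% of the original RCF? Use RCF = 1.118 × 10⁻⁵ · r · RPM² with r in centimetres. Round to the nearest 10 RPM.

25910 RPM

Original rotor: r = 83 mm = 8.3 cm
RCF_original = 1.118 × 10⁻⁵ × 8.3 × (22033)² = 1.118 × 10⁻⁵ × 8.3 × 485,453,089 ≈ 45,047.1 × g
Target RCF = 0.7 × 45,047.1 ≈ 31,533 × g
Your rotor: r = 8.4 / 2 = 4.2 cm
31,533 = 1.118 × 10⁻⁵ × 4.2 × N²
N² = 31,533 / (4.6956 × 10⁻⁵) = 671,543,573
N ≈ √671,543,573 ≈ 25,914.2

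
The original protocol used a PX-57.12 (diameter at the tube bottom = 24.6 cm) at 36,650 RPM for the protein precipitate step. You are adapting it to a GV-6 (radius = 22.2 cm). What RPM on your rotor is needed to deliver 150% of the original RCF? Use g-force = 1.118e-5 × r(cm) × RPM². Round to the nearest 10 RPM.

≈ 33410 RPM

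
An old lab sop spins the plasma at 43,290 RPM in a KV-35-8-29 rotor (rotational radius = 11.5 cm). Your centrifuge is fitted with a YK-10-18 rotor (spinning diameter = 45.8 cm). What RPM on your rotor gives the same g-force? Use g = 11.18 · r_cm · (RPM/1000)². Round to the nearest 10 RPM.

30680 RPM

RCF = 11.18 × r × (N/1000)²
RCF_original = 11.18 × 11.5 × (43.29)² = 11.18 × 11.5 × 1,874.0241 ≈ 240,943.3 × g
Your rotor: r = 45.8 / 2 = 22.9 cm
240,943.3 = 11.18 × 22.9 × (N/1000)²
(N/1000)² = 240,943.3 / 256.022 = 941.1039
N = 1000 × √941.1039 ≈ 30,677.4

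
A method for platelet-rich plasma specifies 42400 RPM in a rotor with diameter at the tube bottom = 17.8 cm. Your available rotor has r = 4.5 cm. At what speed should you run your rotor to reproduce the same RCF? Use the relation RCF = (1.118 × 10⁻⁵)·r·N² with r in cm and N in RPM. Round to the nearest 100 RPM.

Original rotor: r = 17.8 / 2 = 8.9 cm
RCF_original = 1.118 × 10⁻⁵ × 8.9 × (42400)² = 1.118 × 10⁻⁵ × 8.9 × 1,797,760,000 ≈ 178,880.7 × g
178,880.7 = 1.118 × 10⁻⁵ × 4.5 × N²
N² = 178,880.7 / (5.031 × 10⁻⁵) = 3,555,569,469
N ≈ √3,555,569,469 ≈ 59,628.6

59600 RPM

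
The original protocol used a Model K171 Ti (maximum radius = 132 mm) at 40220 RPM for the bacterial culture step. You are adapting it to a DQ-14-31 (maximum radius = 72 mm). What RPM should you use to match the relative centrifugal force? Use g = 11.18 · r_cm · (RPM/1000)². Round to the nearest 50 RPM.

Original rotor: r = 132 mm = 13.2 cm
RCF_original = 11.18 × 13.2 × (40.22)² = 11.18 × 13.2 × 1,617.6484 ≈ 238,726.1 × g
Your rotor: r = 72 mm = 7.2 cm
238,726.1 = 11.18 × 7.2 × (N/1000)²
(N/1000)² = 238,726.1 / 80.496 = 2965.689
N = 1000 × √2965.689 ≈ 54,458.1

≈ 54450 RPM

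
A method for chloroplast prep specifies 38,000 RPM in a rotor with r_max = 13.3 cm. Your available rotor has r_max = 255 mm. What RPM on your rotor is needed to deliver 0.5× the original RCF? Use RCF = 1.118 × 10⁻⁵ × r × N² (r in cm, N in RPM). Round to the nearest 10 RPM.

RCF_original = 1.118 × 10⁻⁵ × 13.3 × (38000)² = 1.118 × 10⁻⁵ × 13.3 × 1,444,000,000 ≈ 214,714.1 × g
Target RCF = 0.5 × 214,714.1 ≈ 107,357.1 × g
Your rotor: r = 255 mm = 25.5 cm
107,357.1 = 1.118 × 10⁻⁵ × 25.5 × N²
N² = 107,357.1 / (28.509 × 10⁻⁵) = 376,572,661
N ≈ √376,572,661 ≈ 19,405.5

≈ 19410 RPM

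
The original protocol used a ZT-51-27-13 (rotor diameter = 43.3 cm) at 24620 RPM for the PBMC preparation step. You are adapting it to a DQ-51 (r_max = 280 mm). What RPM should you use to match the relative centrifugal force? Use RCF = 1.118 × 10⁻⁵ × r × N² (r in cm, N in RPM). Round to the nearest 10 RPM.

≈ 21650 RPM

Original rotor: r = 43.3 / 2 = 21.65 cm
RCF_original = 1.118 × 10⁻⁵ × 21.65 × (24620)² = 1.118 × 10⁻⁵ × 21.65 × 606,144,400 ≈ 146,715.4 × g
Your rotor: r = 280 mm = 28.0 cm
146,715.4 = 1.118 × 10⁻⁵ × 28 × N²
N² = 146,715.4 / (31.304 × 10⁻⁵) = 468,679,402
N ≈ √468,679,402 ≈ 21,649.0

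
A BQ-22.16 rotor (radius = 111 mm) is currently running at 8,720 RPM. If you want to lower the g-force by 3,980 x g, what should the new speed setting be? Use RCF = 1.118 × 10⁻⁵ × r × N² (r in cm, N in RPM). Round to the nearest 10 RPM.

N₂ ≈ 6630 RPM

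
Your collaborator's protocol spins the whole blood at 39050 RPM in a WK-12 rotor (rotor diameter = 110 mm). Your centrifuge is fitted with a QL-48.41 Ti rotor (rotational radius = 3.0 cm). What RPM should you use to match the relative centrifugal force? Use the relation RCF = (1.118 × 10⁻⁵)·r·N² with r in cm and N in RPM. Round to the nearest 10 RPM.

≈ 52870 RPM

Original rotor: r = 110 mm / 2 = 55 mm = 5.5 cm
RCF_original = 1.118 × 10⁻⁵ × 5.5 × (39050)² = 1.118 × 10⁻⁵ × 5.5 × 1,524,902,500 ≈ 93,766.3 × g
93,766.3 = 1.118 × 10⁻⁵ × 3 × N²
N² = 93,766.3 / (3.354 × 10⁻⁵) = 2,795,655,933
N ≈ √2,795,655,933 ≈ 52,874.0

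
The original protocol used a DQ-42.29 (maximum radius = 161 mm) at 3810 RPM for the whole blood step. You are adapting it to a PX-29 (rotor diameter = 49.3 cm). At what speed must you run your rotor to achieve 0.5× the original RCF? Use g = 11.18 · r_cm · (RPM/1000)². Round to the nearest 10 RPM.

Original rotor: r = 161 mm = 16.1 cm
RCF = 11.18 × r × (N/1000)²
RCF_original = 11.18 × 16.1 × (3.81)² = 11.18 × 16.1 × 14.5161 ≈ 2,612.9 × g
Target RCF = 0.5 × 2,612.9 ≈ 1,306.5 × g
Your rotor: r = 49.3 / 2 = 24.65 cm
1,306.5 = 11.18 × 24.65 × (N/1000)²
(N/1000)² = 1,306.5 / 275.587 = 4.74079
N = 1000 × √4.74079 ≈ 2,177.3

≈ 2180 RPM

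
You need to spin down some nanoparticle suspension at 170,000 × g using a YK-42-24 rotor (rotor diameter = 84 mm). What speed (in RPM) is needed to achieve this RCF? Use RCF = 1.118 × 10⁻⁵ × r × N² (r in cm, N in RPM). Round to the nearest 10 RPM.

≈ 60170 RPM

r = 84 mm / 2 = 42 mm = 4.2 cm
RCF = 1.118 × 10⁻⁵ × r × N²
170,000 = 1.118 × 10⁻⁵ × 4.2 × N²
N² = 170,000 / (4.6956 × 10⁻⁵) = 3,620,410,597
N ≈ √3,620,410,597 ≈ 60,169.8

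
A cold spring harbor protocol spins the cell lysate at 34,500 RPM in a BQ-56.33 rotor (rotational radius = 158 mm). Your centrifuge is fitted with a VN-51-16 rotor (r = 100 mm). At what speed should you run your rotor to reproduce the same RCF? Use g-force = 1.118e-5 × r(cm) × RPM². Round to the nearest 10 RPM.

43370 RPM

Original rotor: r = 158 mm = 15.8 cm
RCF = 1.118 × 10⁻⁵ × r × N²
RCF_original = 1.118 × 10⁻⁵ × 15.8 × (34500)² = 1.118 × 10⁻⁵ × 15.8 × 1,190,250,000 ≈ 210,250.5 × g
Your rotor: r = 100 mm = 10.0 cm
210,250.5 = 1.118 × 10⁻⁵ × 10 × N²
N² = 210,250.5 / (11.18 × 10⁻⁵) = 1,880,594,812
N ≈ √1,880,594,812 ≈ 43,365.8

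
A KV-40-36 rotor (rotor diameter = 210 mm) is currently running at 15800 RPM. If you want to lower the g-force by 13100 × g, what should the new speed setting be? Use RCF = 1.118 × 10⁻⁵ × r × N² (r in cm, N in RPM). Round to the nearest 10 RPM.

N₂ ≈ 11750 RPM

r = 210 mm / 2 = 105 mm = 10.5 cm
Current RCF = 1.118 × 10⁻⁵ × 10.5 × (15800)² = 1.118 × 10⁻⁵ × 10.5 × 249,640,000 ≈ 29,305.2 × g
Target RCF = 29,305.2 − 13,100 = 16,205.2 × g
N² = 16,205.2 / (11.739 × 10⁻⁵) = 138,045,830
N ≈ √138,045,830 ≈ 11,749.3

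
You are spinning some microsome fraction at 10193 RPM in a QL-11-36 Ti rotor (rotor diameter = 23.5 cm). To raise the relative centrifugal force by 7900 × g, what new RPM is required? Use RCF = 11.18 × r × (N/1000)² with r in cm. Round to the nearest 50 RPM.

r = 23.5 / 2 = 11.75 cm
Current RCF = 11.18 × 11.75 × (10.193)² = 11.18 × 11.75 × 103.897249 ≈ 13,648.5 × g
Target RCF = 13,648.5 + 7,900 = 21,548.5 × g
(N/1000)² = 21,548.5 / 131.365 = 164.0353
N = 1000 × √164.0353 ≈ 12,807.6

≈ 12800 RPM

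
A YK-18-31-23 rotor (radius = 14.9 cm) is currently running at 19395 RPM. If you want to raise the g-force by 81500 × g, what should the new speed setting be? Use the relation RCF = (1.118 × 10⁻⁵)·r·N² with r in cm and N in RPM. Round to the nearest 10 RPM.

≈ 29420 RPM

Current RCF = 1.118 × 10⁻⁵ × 14.9 × (19395)² = 1.118 × 10⁻⁵ × 14.9 × 376,166,025 ≈ 62,662.5 × g
Target RCF = 62,662.5 + 81,500 = 144,162.5 × g
N² = 144,162.5 / (16.6582 × 10⁻⁵) = 865,414,631
N ≈ √865,414,631 ≈ 29,417.9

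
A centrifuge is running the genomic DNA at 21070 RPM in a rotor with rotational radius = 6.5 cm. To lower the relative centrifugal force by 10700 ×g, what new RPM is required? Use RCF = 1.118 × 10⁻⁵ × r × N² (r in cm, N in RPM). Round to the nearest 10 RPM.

17230 RPM

Current RCF = 1.118 × 10⁻⁵ × 6.5 × (21070)² = 1.118 × 10⁻⁵ × 6.5 × 443,944,900 ≈ 32,261.5 × g
Target RCF = 32,261.5 − 10,700 = 21,561.5 × g
N² = 21,561.5 / (7.267 × 10⁻⁵) = 296,704,280
N ≈ √296,704,280 ≈ 17,225.1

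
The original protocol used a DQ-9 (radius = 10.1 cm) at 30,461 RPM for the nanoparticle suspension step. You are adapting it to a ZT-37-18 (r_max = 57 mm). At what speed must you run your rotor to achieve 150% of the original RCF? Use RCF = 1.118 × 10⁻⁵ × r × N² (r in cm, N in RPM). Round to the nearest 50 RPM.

49650 RPM

RCF = 1.118 × 10⁻⁵ × r × N²
RCF_original = 1.118 × 10⁻⁵ × 10.1 × (30461)² = 1.118 × 10⁻⁵ × 10.1 × 927,872,521 ≈ 104,773.5 × g
Target RCF = 1.5 × 104,773.5 ≈ 157,160.2 × g
Your rotor: r = 57 mm = 5.7 cm
157,160.2 = 1.118 × 10⁻⁵ × 5.7 × N²
N² = 157,160.2 / (6.3726 × 10⁻⁵) = 2,466,186,486
N ≈ √2,466,186,486 ≈ 49,660.7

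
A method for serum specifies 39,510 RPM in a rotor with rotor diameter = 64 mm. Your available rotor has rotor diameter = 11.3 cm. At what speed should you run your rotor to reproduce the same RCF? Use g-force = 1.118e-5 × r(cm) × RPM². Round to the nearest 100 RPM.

29700 RPM

Original rotor: r = 64 mm / 2 = 32 mm = 3.2 cm
RCF_original = 1.118 × 10⁻⁵ × 3.2 × (39510)² = 1.118 × 10⁻⁵ × 3.2 × 1,561,040,100 ≈ 55,847.8 × g
Your rotor: r = 11.3 / 2 = 5.65 cm
55,847.8 = 1.118 × 10⁻⁵ × 5.65 × N²
N² = 55,847.8 / (6.3167 × 10⁻⁵) = 884,129,371
N ≈ √884,129,371 ≈ 29,734.3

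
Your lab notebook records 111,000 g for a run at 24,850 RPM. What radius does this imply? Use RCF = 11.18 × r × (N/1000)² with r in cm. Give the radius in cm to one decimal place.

RCF = 11.18 × r × (N/1000)²
111000 = 11.18 × r × (24.85)²
r = 111000 / (11.18 × 617.5225) = 111000 / 6903.902 ≈ 16.078 cm

r ≈ 16.1 cm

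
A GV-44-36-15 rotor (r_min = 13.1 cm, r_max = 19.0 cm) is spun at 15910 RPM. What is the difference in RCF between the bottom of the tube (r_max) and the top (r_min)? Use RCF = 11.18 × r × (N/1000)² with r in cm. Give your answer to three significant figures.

ΔRCF ≈ 16700 ×g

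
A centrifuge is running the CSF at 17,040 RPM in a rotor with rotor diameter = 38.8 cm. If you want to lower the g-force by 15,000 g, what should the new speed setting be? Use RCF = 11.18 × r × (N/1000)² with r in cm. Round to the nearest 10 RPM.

N₂ ≈ 14870 RPM

r = 38.8 / 2 = 19.4 cm
Current RCF = 11.18 × 19.4 × (17.04)² = 11.18 × 19.4 × 290.3616 ≈ 62,977.1 × g
Target RCF = 62,977.1 − 15,000 = 47,977.1 × g
(N/1000)² = 47,977.1 / 216.892 = 221.2027
N = 1000 × √221.2027 ≈ 14,872.9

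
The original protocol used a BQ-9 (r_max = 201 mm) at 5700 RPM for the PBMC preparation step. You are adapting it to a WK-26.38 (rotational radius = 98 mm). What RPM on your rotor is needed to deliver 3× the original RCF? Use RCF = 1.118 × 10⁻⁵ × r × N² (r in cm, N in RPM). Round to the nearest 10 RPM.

14140 RPM

Original rotor: r = 201 mm = 20.1 cm
RCF = 1.118 × 10⁻⁵ × r × N²
RCF_original = 1.118 × 10⁻⁵ × 20.1 × (5700)² = 1.118 × 10⁻⁵ × 20.1 × 32,490,000 ≈ 7,301.1 × g
Target RCF = 3 × 7,301.1 ≈ 21,903.3 × g
Your rotor: r = 98 mm = 9.8 cm
21,903.3 = 1.118 × 10⁻⁵ × 9.8 × N²
N² = 21,903.3 / (10.9564 × 10⁻⁵) = 199,913,293
N ≈ √199,913,293 ≈ 14,139.1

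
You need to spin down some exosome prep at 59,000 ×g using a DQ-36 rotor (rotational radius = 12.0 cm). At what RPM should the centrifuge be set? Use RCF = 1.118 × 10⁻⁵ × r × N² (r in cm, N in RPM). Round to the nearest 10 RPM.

RCF = 1.118 × 10⁻⁵ × r × N²
59,000 = 1.118 × 10⁻⁵ × 12 × N²
N² = 59,000 / (13.416 × 10⁻⁵) = 439,773,405
N ≈ √439,773,405 ≈ 20,970.8

20970 RPM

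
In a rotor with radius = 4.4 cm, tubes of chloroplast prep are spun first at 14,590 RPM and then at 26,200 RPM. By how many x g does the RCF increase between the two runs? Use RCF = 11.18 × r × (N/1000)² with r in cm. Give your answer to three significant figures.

RCF₁ = 11.18 × 4.4 × (14.59)² = 11.18 × 4.4 × 212.8681 ≈ 10,471.4 × g
RCF₂ = 11.18 × 4.4 × (26.2)² = 11.18 × 4.4 × 686.44 ≈ 33,767.4 × g
Increase = 33,767.4 − 10,471.4 = 23,296

≈ 23300 x g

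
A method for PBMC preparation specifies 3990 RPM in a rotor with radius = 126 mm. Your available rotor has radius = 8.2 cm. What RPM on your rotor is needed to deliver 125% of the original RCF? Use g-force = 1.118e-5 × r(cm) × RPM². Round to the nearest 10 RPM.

5530 RPM

Original rotor: r = 126 mm = 12.6 cm
RCF_original = 1.118 × 10⁻⁵ × 12.6 × (3990)² = 1.118 × 10⁻⁵ × 12.6 × 15,920,100 ≈ 2,242.6 × g
Target RCF = 1.25 × 2,242.6 ≈ 2,803.2 × g
2,803.2 = 1.118 × 10⁻⁵ × 8.2 × N²
N² = 2,803.2 / (9.1676 × 10⁻⁵) = 30,577,250
N ≈ √30,577,250 ≈ 5,529.7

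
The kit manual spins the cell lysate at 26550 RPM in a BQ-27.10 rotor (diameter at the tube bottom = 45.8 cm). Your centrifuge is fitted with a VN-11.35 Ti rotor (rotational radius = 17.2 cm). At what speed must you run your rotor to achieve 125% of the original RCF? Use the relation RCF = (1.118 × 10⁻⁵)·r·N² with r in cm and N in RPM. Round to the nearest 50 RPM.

≈ 34250 RPM

Original rotor: r = 45.8 / 2 = 22.9 cm
RCF_original = 1.118 × 10⁻⁵ × 22.9 × (26550)² = 1.118 × 10⁻⁵ × 22.9 × 704,902,500 ≈ 180,470.5 × g
Target RCF = 1.25 × 180,470.5 ≈ 225,588.1 × g
225,588.1 = 1.118 × 10⁻⁵ × 17.2 × N²
N² = 225,588.1 / (19.2296 × 10⁻⁵) = 1,173,129,446
N ≈ √1,173,129,446 ≈ 34,251.0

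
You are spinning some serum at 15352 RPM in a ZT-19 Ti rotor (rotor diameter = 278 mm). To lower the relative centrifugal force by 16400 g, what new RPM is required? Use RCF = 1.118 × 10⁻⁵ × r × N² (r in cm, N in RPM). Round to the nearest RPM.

11408 RPM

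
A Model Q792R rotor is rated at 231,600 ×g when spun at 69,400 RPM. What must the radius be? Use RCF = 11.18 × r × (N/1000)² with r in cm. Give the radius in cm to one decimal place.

RCF = 11.18 × r × (N/1000)²
231600 = 11.18 × r × (69.4)²
r = 231600 / (11.18 × 4816.36) = 231600 / 53846.9 ≈ 4.301 cm

≈ 4.3 cm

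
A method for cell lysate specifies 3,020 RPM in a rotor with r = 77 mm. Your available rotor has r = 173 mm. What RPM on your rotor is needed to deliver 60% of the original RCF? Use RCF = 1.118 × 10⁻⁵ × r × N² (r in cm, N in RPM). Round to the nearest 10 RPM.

1560 RPM

Original rotor: r = 77 mm = 7.7 cm
RCF = 1.118 × 10⁻⁵ × r × N²
RCF_original = 1.118 × 10⁻⁵ × 7.7 × (3020)² = 1.118 × 10⁻⁵ × 7.7 × 9,120,400 ≈ 785.1 × g
Target RCF = 0.6 × 785.1 ≈ 471.1 × g
Your rotor: r = 173 mm = 17.3 cm
471.1 = 1.118 × 10⁻⁵ × 17.3 × N²
N² = 471.1 / (19.3414 × 10⁻⁵) = 2,435,708
N ≈ √2,435,708 ≈ 1,560.7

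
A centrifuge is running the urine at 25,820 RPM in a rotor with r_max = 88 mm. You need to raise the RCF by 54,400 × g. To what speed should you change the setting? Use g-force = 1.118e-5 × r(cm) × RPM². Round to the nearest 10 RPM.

34920 RPM

r = 88 mm = 8.8 cm
Current RCF = 1.118 × 10⁻⁵ × 8.8 × (25820)² = 1.118 × 10⁻⁵ × 8.8 × 666,672,400 ≈ 65,589.9 × g
Target RCF = 65,589.9 + 54,400 = 119,989.9 × g
N² = 119,989.9 / (9.8384 × 10⁻⁵) = 1,219,607,863
N ≈ √1,219,607,863 ≈ 34,922.9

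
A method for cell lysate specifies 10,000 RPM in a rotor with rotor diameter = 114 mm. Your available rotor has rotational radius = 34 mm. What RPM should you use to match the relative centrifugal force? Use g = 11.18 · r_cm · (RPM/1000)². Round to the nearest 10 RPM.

Original rotor: r = 114 mm / 2 = 57 mm = 5.7 cm
RCF = 11.18 × r × (N/1000)²
RCF_original = 11.18 × 5.7 × (10)² = 11.18 × 5.7 × 100 ≈ 6,372.6 × g
Your rotor: r = 34 mm = 3.4 cm
6,372.6 = 11.18 × 3.4 × (N/1000)²
(N/1000)² = 6,372.6 / 38.012 = 167.6471
N = 1000 × √167.6471 ≈ 12,947.9

12950 RPM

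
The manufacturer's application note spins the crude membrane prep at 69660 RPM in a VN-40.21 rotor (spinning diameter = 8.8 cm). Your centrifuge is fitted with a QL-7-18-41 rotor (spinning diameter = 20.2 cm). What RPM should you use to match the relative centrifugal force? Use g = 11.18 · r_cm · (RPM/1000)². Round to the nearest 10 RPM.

Original rotor: r = 8.8 / 2 = 4.4 cm
RCF_original = 11.18 × 4.4 × (69.66)² = 11.18 × 4.4 × 4,852.5156 ≈ 238,704.9 × g
Your rotor: r = 20.2 / 2 = 10.1 cm
238,704.9 = 11.18 × 10.1 × (N/1000)²
(N/1000)² = 238,704.9 / 112.918 = 2113.967
N = 1000 × √2113.967 ≈ 45,977.9

≈ 45980 RPM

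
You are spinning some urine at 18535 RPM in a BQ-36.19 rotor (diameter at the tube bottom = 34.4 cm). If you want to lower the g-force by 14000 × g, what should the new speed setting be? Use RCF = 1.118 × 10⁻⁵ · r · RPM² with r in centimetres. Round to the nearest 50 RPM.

r = 34.4 / 2 = 17.2 cm
Current RCF = 1.118 × 10⁻⁵ × 17.2 × (18535)² = 1.118 × 10⁻⁵ × 17.2 × 343,546,225 ≈ 66,062.6 × g
Target RCF = 66,062.6 − 14,000 = 52,062.6 × g
N² = 52,062.6 / (19.2296 × 10⁻⁵) = 270,741,981
N ≈ √270,741,981 ≈ 16,454.2

N₂ ≈ 16450 RPM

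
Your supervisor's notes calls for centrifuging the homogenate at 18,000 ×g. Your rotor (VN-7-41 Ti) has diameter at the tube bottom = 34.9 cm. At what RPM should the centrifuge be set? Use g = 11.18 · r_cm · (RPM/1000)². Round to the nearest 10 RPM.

r = 34.9 / 2 = 17.45 cm
18,000 = 11.18 × 17.45 × (N/1000)²
(N/1000)² = 18,000 / 195.091 = 92.26464
N = 1000 × √92.26464 ≈ 9,605.4

9610 RPM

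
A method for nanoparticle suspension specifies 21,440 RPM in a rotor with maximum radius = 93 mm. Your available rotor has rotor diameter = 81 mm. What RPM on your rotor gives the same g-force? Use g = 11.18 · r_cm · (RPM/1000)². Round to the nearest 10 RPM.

≈ 32490 RPM

Original rotor: r = 93 mm = 9.3 cm
RCF_original = 11.18 × 9.3 × (21.44)² = 11.18 × 9.3 × 459.6736 ≈ 47,794.1 × g
Your rotor: r = 81 mm / 2 = 40.5 mm = 4.05 cm
47,794.1 = 11.18 × 4.05 × (N/1000)²
(N/1000)² = 47,794.1 / 45.279 = 1055.547
N = 1000 × √1055.547 ≈ 32,489.2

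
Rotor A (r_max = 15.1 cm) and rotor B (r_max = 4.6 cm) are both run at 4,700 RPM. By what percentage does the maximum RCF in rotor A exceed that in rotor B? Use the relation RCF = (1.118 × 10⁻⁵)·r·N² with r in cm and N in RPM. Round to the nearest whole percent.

At equal RPM, RCF scales linearly with r: ratio = 15.1 / 4.6 = 3.2826.
So rotor A delivers 228.3% more g-force.

228%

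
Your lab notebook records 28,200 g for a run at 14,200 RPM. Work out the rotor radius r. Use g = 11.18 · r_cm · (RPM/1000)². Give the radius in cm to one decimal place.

12.5 cm

28200 = 11.18 × r × (14.2)²
r = 28200 / (11.18 × 201.64) = 28200 / 2254.335 ≈ 12.509 cm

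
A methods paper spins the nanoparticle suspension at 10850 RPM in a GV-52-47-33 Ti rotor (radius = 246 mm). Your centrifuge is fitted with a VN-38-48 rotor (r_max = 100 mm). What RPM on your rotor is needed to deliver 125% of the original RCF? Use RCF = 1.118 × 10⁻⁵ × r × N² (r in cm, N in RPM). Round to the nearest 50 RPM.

Original rotor: r = 246 mm = 24.6 cm
RCF_original = 1.118 × 10⁻⁵ × 24.6 × (10850)² = 1.118 × 10⁻⁵ × 24.6 × 117,722,500 ≈ 32,377 × g
Target RCF = 1.25 × 32,377 ≈ 40,471.2 × g
Your rotor: r = 100 mm = 10.0 cm
40,471.2 = 1.118 × 10⁻⁵ × 10 × N²
N² = 40,471.2 / (11.18 × 10⁻⁵) = 361,996,422
N ≈ √361,996,422 ≈ 19,026.2

≈ 19050 RPM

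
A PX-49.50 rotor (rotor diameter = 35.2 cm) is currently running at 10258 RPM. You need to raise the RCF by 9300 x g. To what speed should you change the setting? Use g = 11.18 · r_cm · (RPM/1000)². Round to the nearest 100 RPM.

r = 35.2 / 2 = 17.6 cm
Current RCF = 11.18 × 17.6 × (10.258)² = 11.18 × 17.6 × 105.226564 ≈ 20,705.2 × g
Target RCF = 20,705.2 + 9,300 = 30,005.2 × g
(N/1000)² = 30,005.2 / 196.768 = 152.4902
N = 1000 × √152.4902 ≈ 12,348.7

12300 RPM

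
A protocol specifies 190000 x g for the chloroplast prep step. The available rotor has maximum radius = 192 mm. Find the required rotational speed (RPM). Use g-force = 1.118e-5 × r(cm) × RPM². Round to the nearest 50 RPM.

29750 RPM

r = 192 mm = 19.2 cm
190,000 = 1.118 × 10⁻⁵ × 19.2 × N²
N² = 190,000 / (21.4656 × 10⁻⁵) = 885,137,150
N ≈ √885,137,150 ≈ 29,751.3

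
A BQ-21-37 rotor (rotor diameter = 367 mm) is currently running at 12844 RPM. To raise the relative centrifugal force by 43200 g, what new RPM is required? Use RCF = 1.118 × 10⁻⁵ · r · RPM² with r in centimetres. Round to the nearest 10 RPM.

r = 367 mm / 2 = 183.5 mm = 18.35 cm
Current RCF = 1.118 × 10⁻⁵ × 18.35 × (12844)² = 1.118 × 10⁻⁵ × 18.35 × 164,968,336 ≈ 33,843.7 × g
Target RCF = 33,843.7 + 43,200 = 77,043.7 × g
N² = 77,043.7 / (20.5153 × 10⁻⁵) = 375,542,644
N ≈ √375,542,644 ≈ 19,378.9

19380 RPM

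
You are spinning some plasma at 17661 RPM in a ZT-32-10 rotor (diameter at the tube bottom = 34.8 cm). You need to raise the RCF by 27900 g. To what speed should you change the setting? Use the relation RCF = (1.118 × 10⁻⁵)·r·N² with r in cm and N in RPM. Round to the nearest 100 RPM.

r = 34.8 / 2 = 17.4 cm
Current RCF = 1.118 × 10⁻⁵ × 17.4 × (17661)² = 1.118 × 10⁻⁵ × 17.4 × 311,910,921 ≈ 60,676.7 × g
Target RCF = 60,676.7 + 27,900 = 88,576.7 × g
N² = 88,576.7 / (19.4532 × 10⁻⁵) = 455,332,285
N ≈ √455,332,285 ≈ 21,338.5

≈ 21300 RPM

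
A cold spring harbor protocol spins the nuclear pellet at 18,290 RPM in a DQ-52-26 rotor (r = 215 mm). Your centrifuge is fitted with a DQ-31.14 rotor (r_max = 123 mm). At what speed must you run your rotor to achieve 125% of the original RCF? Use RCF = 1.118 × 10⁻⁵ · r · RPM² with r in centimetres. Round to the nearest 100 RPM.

27000 RPM

Original rotor: r = 215 mm = 21.5 cm
RCF_original = 1.118 × 10⁻⁵ × 21.5 × (18290)² = 1.118 × 10⁻⁵ × 21.5 × 334,524,100 ≈ 80,409.6 × g
Target RCF = 1.25 × 80,409.6 ≈ 100,512 × g
Your rotor: r = 123 mm = 12.3 cm
100,512 = 1.118 × 10⁻⁵ × 12.3 × N²
N² = 100,512 / (13.7514 × 10⁻⁵) = 730,921,942
N ≈ √730,921,942 ≈ 27,035.6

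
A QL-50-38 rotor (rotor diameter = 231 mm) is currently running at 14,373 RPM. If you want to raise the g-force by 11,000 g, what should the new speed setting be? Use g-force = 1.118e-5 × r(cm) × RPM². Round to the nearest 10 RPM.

N₂ ≈ 17080 RPM

r = 231 mm / 2 = 115.5 mm = 11.55 cm
Current RCF = 1.118 × 10⁻⁵ × 11.55 × (14373)² = 1.118 × 10⁻⁵ × 11.55 × 206,583,129 ≈ 26,675.9 × g
Target RCF = 26,675.9 + 11,000 = 37,675.9 × g
N² = 37,675.9 / (12.9129 × 10⁻⁵) = 291,769,471
N ≈ √291,769,471 ≈ 17,081.3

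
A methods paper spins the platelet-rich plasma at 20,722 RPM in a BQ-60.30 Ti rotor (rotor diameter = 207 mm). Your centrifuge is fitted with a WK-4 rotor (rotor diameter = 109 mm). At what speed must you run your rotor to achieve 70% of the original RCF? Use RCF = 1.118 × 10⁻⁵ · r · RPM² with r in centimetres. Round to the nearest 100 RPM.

Original rotor: r = 207 mm / 2 = 103.5 mm = 10.35 cm
RCF_original = 1.118 × 10⁻⁵ × 10.35 × (20722)² = 1.118 × 10⁻⁵ × 10.35 × 429,401,284 ≈ 49,687.3 × g
Target RCF = 0.7 × 49,687.3 ≈ 34,781.1 × g
Your rotor: r = 109 mm / 2 = 54.5 mm = 5.45 cm
34,781.1 = 1.118 × 10⁻⁵ × 5.45 × N²
N² = 34,781.1 / (6.0931 × 10⁻⁵) = 570,827,658
N ≈ √570,827,658 ≈ 23,892.0

≈ 23900 RPM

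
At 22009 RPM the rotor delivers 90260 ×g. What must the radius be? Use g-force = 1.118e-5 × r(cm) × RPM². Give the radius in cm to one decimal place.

90260 = 1.118 × 10⁻⁵ × r × (22009)²
r = 90260 / (1.118 × 10⁻⁵ × 484,396,081) = 90260 / 5415.548 ≈ 16.667 cm

≈ 16.7 cm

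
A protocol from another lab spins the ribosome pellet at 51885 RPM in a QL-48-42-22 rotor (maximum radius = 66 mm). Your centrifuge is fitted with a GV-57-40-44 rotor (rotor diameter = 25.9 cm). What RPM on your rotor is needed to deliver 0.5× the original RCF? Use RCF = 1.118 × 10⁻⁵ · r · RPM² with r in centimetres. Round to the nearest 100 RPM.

Original rotor: r = 66 mm = 6.6 cm
RCF = 1.118 × 10⁻⁵ × r × N²
RCF_original = 1.118 × 10⁻⁵ × 6.6 × (51885)² = 1.118 × 10⁻⁵ × 6.6 × 2,692,053,225 ≈ 198,641.2 × g
Target RCF = 0.5 × 198,641.2 ≈ 99,320.6 × g
Your rotor: r = 25.9 / 2 = 12.95 cm
99,320.6 = 1.118 × 10⁻⁵ × 12.95 × N²
N² = 99,320.6 / (14.4781 × 10⁻⁵) = 686,005,760
N ≈ √686,005,760 ≈ 26,191.7

≈ 26200 RPM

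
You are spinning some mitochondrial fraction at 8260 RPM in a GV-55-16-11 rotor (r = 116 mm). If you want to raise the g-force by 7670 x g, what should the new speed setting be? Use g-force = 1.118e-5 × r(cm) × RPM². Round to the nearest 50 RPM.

r = 116 mm = 11.6 cm
Current RCF = 1.118 × 10⁻⁵ × 11.6 × (8260)² = 1.118 × 10⁻⁵ × 11.6 × 68,227,600 ≈ 8,848.3 × g
Target RCF = 8,848.3 + 7,670 = 16,518.3 × g
N² = 16,518.3 / (12.9688 × 10⁻⁵) = 127,369,533
N ≈ √127,369,533 ≈ 11,285.8

≈ 11300 RPM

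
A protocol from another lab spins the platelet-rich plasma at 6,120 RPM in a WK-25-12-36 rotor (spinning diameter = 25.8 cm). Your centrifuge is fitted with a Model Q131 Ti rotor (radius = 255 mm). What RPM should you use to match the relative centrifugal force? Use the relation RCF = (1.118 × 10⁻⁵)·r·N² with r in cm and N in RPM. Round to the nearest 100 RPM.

Original rotor: r = 25.8 / 2 = 12.9 cm
RCF_original = 1.118 × 10⁻⁵ × 12.9 × (6120)² = 1.118 × 10⁻⁵ × 12.9 × 37,454,400 ≈ 5,401.7 × g
Your rotor: r = 255 mm = 25.5 cm
5,401.7 = 1.118 × 10⁻⁵ × 25.5 × N²
N² = 5,401.7 / (28.509 × 10⁻⁵) = 18,947,350
N ≈ √18,947,350 ≈ 4,352.9

4400 RPM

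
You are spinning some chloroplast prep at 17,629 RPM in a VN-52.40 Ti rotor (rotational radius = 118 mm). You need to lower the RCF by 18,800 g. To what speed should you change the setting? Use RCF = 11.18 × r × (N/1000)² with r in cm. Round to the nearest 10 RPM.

12970 RPM

r = 118 mm = 11.8 cm
Current RCF = 11.18 × 11.8 × (17.629)² = 11.18 × 11.8 × 310.781641 ≈ 40,999.6 × g
Target RCF = 40,999.6 − 18,800 = 22,199.6 × g
(N/1000)² = 22,199.6 / 131.924 = 168.2757
N = 1000 × √168.2757 ≈ 12,972.1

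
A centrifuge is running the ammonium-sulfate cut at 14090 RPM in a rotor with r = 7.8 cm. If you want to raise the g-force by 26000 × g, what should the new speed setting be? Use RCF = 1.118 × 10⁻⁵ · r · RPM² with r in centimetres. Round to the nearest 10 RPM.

≈ 22290 RPM

Current RCF = 1.118 × 10⁻⁵ × 7.8 × (14090)² = 1.118 × 10⁻⁵ × 7.8 × 198,528,100 ≈ 17,312.4 × g
Target RCF = 17,312.4 + 26,000 = 43,312.4 × g
N² = 43,312.4 / (8.7204 × 10⁻⁵) = 496,679,051
N ≈ √496,679,051 ≈ 22,286.3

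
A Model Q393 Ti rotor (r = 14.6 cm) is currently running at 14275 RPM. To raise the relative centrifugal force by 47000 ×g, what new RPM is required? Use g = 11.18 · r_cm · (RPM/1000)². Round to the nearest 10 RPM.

Current RCF = 11.18 × 14.6 × (14.275)² = 11.18 × 14.6 × 203.775625 ≈ 33,261.9 × g
Target RCF = 33,261.9 + 47,000 = 80,261.9 × g
(N/1000)² = 80,261.9 / 163.228 = 491.7165
N = 1000 × √491.7165 ≈ 22,174.7

≈ 22170 RPM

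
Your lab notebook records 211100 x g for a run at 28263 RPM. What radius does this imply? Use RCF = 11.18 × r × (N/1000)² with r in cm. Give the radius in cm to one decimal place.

r ≈ 23.6 cm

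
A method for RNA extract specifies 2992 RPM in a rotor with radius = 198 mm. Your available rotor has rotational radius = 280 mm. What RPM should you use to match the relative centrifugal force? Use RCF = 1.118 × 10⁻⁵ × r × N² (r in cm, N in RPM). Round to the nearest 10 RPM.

Original rotor: r = 198 mm = 19.8 cm
RCF_original = 1.118 × 10⁻⁵ × 19.8 × (2992)² = 1.118 × 10⁻⁵ × 19.8 × 8,952,064 ≈ 1,981.7 × g
Your rotor: r = 280 mm = 28.0 cm
1,981.7 = 1.118 × 10⁻⁵ × 28 × N²
N² = 1,981.7 / (31.304 × 10⁻⁵) = 6,330,501
N ≈ √6,330,501 ≈ 2,516.0

2520 RPM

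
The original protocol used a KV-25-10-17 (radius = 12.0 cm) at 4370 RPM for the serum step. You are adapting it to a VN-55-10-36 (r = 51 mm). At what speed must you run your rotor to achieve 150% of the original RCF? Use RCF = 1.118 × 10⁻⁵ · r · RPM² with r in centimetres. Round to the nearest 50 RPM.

≈ 8200 RPM

RCF_original = 1.118 × 10⁻⁵ × 12 × (4370)² = 1.118 × 10⁻⁵ × 12 × 19,096,900 ≈ 2,562 × g
Target RCF = 1.5 × 2,562 ≈ 3,843 × g
Your rotor: r = 51 mm = 5.1 cm
3,843 = 1.118 × 10⁻⁵ × 5.1 × N²
N² = 3,843 / (5.7018 × 10⁻⁵) = 67,399,768
N ≈ √67,399,768 ≈ 8,209.7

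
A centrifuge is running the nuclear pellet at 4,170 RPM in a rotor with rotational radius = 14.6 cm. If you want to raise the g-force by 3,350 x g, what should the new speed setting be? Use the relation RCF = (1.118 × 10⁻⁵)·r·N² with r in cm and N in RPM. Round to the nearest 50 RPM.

Current RCF = 1.118 × 10⁻⁵ × 14.6 × (4170)² = 1.118 × 10⁻⁵ × 14.6 × 17,388,900 ≈ 2,838.4 × g
Target RCF = 2,838.4 + 3,350 = 6,188.4 × g
N² = 6,188.4 / (16.3228 × 10⁻⁵) = 37,912,613
N ≈ √37,912,613 ≈ 6,157.3

≈ 6150 RPM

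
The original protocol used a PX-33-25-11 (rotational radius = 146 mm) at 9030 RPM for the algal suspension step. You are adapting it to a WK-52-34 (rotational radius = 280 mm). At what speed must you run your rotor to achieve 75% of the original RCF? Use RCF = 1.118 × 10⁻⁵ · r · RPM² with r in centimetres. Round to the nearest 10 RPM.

≈ 5650 RPM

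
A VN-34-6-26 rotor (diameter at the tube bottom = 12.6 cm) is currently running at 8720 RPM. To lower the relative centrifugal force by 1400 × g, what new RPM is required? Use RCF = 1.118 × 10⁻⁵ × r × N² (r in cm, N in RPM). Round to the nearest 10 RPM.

7490 RPM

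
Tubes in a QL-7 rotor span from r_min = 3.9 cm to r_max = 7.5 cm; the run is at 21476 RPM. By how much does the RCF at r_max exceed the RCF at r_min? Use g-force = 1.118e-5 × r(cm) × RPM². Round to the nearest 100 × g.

ΔRCF ≈ 18600 x g

RCF_max = 1.118 × 10⁻⁵ × 7.5 × (21476)² = 1.118 × 10⁻⁵ × 7.5 × 461,218,576 ≈ 38,673.2 × g
RCF_min = 1.118 × 10⁻⁵ × 3.9 × (21476)² = 1.118 × 10⁻⁵ × 3.9 × 461,218,576 ≈ 20,110.1 × g
ΔRCF = 38,673.2 − 20,110.1 = 18,563.1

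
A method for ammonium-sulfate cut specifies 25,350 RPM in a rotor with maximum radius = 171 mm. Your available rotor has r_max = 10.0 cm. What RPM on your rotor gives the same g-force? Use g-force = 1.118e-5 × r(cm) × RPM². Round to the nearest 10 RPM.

33150 RPM

Original rotor: r = 171 mm = 17.1 cm
RCF = 1.118 × 10⁻⁵ × r × N²
RCF_original = 1.118 × 10⁻⁵ × 17.1 × (25350)² = 1.118 × 10⁻⁵ × 17.1 × 642,622,500 ≈ 122,855.3 × g
122,855.3 = 1.118 × 10⁻⁵ × 10 × N²
N² = 122,855.3 / (11.18 × 10⁻⁵) = 1,098,884,615
N ≈ √1,098,884,615 ≈ 33,149.4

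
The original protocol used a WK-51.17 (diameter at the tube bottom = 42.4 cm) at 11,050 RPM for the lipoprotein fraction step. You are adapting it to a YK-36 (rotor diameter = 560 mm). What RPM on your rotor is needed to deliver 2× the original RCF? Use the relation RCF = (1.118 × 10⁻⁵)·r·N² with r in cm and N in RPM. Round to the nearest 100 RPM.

≈ 13600 RPM

Original rotor: r = 42.4 / 2 = 21.2 cm
RCF = 1.118 × 10⁻⁵ × r × N²
RCF_original = 1.118 × 10⁻⁵ × 21.2 × (11050)² = 1.118 × 10⁻⁵ × 21.2 × 122,102,500 ≈ 28,940.2 × g
Target RCF = 2 × 28,940.2 ≈ 57,880.4 × g
Your rotor: r = 560 mm / 2 = 280 mm = 28 cm
57,880.4 = 1.118 × 10⁻⁵ × 28 × N²
N² = 57,880.4 / (31.304 × 10⁻⁵) = 184,897,777
N ≈ √184,897,777 ≈ 13,597.7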